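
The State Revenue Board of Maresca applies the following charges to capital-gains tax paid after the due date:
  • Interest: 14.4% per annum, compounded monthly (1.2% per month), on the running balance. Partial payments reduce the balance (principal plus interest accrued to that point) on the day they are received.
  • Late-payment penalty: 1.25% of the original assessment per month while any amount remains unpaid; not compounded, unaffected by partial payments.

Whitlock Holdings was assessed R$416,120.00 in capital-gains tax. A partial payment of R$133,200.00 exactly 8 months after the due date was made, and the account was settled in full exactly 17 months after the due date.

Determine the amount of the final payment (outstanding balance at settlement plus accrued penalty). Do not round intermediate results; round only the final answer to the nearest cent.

R$449,797.63

Balance at month 8: R$416,120.0000 × (1 + 0.012)^8 = R$457,786.1928…
After R$133,200.00 payment: R$457,786.1928… − R$133,200.00 = R$324,586.1928…
Balance at month 17: R$324,586.1928… × (1 + 0.012)^9 = R$361,372.1291…
Penalty: 17 × 1.25% × R$416,120.00 = R$88,425.50
Final settlement = outstanding balance + penalty = R$361,372.1291… + R$88,425.50 = R$449,797.63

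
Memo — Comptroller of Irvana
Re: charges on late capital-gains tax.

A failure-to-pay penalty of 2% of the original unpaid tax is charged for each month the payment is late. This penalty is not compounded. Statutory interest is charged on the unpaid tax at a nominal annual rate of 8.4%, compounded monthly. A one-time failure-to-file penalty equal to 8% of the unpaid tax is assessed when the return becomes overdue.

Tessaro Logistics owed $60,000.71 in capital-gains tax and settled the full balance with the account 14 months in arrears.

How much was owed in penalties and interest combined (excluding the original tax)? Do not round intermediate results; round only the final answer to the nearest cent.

Failure-to-file penalty: 8% × $60,000.71 = $4,800.06…
Failure-to-pay penalty: 14 × 2% × $60,000.71 = $16,800.20…
Interest (8.4%/yr ÷ 12 = 0.7%/month): $60,000.71 × ((1 + 0.007)^14 − 1) = $6,155.2502…
Penalties + interest = $21,600.2556 + $6,155.2502… = $27,755.51

$27,755.51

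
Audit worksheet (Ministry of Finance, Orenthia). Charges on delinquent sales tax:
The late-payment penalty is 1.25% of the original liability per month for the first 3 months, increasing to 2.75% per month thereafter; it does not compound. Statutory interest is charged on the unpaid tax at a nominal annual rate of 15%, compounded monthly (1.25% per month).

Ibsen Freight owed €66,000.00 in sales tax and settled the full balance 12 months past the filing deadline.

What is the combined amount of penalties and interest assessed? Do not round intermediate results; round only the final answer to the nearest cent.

Penalty, months 1–3: 3 × 1.25% × €66,000.00 = €2,475.00
Penalty, months 4–12: 9 × 2.75% × €66,000.00 = €16,335.00
Interest: €66,000.00 × ((1 + 0.0125)^12 − 1) = €66,000.00 × 0.1607545… = €10,609.7982…
Penalties + interest = €18,810.0000 + €10,609.7982… = €29,419.80

€29,419.80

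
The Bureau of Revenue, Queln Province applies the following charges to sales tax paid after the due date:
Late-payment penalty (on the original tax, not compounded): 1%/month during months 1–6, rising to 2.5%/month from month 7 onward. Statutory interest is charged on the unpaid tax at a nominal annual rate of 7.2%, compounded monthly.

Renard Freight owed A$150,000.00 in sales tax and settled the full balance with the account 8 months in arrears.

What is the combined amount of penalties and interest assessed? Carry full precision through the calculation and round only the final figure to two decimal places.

A$23,853.03

Penalty, months 1–6: 6 × 1% × A$150,000.00 = A$9,000.00
Penalty, months 7–8: 2 × 2.5% × A$150,000.00 = A$7,500.00
Interest (7.2%/yr ÷ 12 = 0.6%/month): A$150,000.00 × ((1 + 0.006)^8 − 1) = A$7,353.0281…
Penalties + interest = A$16,500.0000 + A$7,353.0281… = A$23,853.03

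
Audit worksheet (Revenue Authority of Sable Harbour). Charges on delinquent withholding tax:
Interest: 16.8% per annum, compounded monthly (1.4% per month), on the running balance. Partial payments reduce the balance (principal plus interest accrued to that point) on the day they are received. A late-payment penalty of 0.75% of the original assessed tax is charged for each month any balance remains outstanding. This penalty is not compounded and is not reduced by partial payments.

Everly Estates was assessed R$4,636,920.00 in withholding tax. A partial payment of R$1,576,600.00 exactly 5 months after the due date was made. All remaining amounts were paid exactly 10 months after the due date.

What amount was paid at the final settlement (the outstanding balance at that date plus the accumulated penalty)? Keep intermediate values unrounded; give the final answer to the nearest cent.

Balance at month 5: R$4,636,920.0000 × (1 + 0.014)^5 = R$4,970,720.8934…
After R$1,576,600.00 payment: R$4,970,720.8934… − R$1,576,600.00 = R$3,394,120.8934…
Balance at month 10: R$3,394,120.8934… × (1 + 0.014)^5 = R$3,638,455.6214…
Penalty: 10 × 0.75% × R$4,636,920.00 = R$347,769.00
Final settlement = outstanding balance + penalty = R$3,638,455.6214… + R$347,769.00 = R$3,986,224.62

R$3,986,224.62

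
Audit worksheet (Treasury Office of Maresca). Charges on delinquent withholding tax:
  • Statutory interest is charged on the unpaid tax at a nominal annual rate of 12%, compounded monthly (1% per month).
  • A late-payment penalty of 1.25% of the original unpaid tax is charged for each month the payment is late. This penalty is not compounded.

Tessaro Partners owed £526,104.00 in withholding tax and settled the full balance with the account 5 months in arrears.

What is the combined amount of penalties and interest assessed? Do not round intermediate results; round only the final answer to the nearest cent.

Late-payment penalty = 1.25% × £526,104.00 × 5 mo = £32,881.50
Interest: £526,104.00 × ((1 + 0.01)^5 − 1) = £526,104.00 × 0.0510101… = £26,836.5914…
Penalties + interest = £32,881.5000 + £26,836.5914… = £59,718.09

£59,718.09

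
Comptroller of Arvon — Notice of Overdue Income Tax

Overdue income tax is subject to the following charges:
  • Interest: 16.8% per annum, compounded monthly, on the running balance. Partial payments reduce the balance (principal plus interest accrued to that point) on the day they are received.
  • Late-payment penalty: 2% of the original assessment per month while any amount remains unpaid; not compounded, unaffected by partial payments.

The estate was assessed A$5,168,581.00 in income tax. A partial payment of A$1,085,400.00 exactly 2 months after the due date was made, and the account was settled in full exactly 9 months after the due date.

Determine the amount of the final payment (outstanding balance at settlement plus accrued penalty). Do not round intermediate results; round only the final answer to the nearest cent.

Monthly rate = 16.8% ÷ 12 = 1.4%
Balance at month 2: A$5,168,581.0000 × (1 + 0.014)^2 = A$5,314,314.3099…
After A$1,085,400.00 payment: A$5,314,314.3099… − A$1,085,400.00 = A$4,228,914.3099…
Balance at month 9: A$4,228,914.3099… × (1 + 0.014)^7 = A$4,661,166.0025…
Penalty: 9 × 2% × A$5,168,581.00 = A$930,344.58
Final settlement = outstanding balance + penalty = A$4,661,166.0025… + A$930,344.58 = A$5,591,510.58

A$5,591,510.58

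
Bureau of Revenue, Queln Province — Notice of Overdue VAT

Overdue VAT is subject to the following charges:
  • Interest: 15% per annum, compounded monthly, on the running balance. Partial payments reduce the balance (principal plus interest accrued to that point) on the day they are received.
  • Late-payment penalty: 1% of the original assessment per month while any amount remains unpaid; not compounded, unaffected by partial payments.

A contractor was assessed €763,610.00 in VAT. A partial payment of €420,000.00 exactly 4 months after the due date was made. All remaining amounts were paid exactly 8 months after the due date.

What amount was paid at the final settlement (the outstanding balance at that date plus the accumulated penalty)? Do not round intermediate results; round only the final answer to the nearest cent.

€463,088.39

Monthly rate = 15% ÷ 12 = 1.25%
Balance at month 4: €763,610.0000 × (1 + 0.0125)^4 = €802,512.3687…
After €420,000.00 payment: €802,512.3687… − €420,000.00 = €382,512.3687…
Balance at month 8: €382,512.3687… × (1 + 0.0125)^4 = €401,999.5902…
Penalty: 8 × 1% × €763,610.00 = €61,088.80
Final settlement = outstanding balance + penalty = €401,999.5902… + €61,088.80 = €463,088.39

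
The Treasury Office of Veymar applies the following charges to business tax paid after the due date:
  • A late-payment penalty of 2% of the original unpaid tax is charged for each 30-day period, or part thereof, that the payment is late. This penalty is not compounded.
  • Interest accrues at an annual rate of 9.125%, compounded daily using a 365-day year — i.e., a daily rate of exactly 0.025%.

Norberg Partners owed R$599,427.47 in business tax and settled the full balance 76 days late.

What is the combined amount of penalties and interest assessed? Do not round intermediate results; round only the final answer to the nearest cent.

Penalty periods: ⌈76/30⌉ = 3; penalty = 3 × 2% × R$599,427.47 = R$35,965.65…
Interest: R$599,427.47 × ((1 + 0.00025)^76 − 1) = R$599,427.47 × 0.01917923… = R$11,496.5564…
Penalties + interest = R$35,965.6482 + R$11,496.5564… = R$47,462.20

R$47,462.20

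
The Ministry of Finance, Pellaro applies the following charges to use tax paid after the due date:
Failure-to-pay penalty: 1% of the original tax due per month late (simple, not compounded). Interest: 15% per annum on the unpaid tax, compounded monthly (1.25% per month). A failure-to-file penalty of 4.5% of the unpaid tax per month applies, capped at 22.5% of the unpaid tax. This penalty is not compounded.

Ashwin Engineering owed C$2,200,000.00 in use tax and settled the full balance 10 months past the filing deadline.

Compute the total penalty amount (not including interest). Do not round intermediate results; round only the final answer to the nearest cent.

Failure-to-file: 10 × 4.5% × C$2,200,000.00 = C$990,000.00, capped at 22.5% × C$2,200,000.00 = C$495,000.00
Failure-to-pay penalty: 10 × 1% × C$2,200,000.00 = C$220,000.00
Total penalty = C$495,000.00 + C$220,000.00 = C$715,000.00

C$715,000.00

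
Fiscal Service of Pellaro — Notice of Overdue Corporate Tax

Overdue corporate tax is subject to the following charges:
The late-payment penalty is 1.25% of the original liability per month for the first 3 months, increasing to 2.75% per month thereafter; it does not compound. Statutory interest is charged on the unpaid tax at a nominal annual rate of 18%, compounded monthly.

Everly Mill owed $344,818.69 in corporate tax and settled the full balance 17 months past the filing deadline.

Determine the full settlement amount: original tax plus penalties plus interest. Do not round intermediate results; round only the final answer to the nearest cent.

$589,819.38

Penalty, months 1–3: 3 × 1.25% × $344,818.69 = $12,930.70…
Penalty, months 4–17: 14 × 2.75% × $344,818.69 = $132,755.20…
Interest (18%/yr ÷ 12 = 1.5%/month): $344,818.69 × ((1 + 0.015)^17 − 1) = $99,314.7932…
Total = $344,818.69 + $145,685.8965… + $99,314.7932… = $589,819.38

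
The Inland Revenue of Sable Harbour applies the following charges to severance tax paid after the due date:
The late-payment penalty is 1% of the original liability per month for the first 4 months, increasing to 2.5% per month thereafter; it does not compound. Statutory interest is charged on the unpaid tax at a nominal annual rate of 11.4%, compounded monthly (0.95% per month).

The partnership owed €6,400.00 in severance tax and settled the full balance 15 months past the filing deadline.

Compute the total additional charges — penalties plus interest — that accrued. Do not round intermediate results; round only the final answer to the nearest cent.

€2,991.22

Penalty, months 1–4: 4 × 1% × €6,400.00 = €256.00
Penalty, months 5–15: 11 × 2.5% × €6,400.00 = €1,760.00
Interest: €6,400.00 × ((1 + 0.0095)^15 − 1) = €6,400.00 × 0.1523777… = €975.2173…
Penalties + interest = €2,016.0000 + €975.2173… = €2,991.22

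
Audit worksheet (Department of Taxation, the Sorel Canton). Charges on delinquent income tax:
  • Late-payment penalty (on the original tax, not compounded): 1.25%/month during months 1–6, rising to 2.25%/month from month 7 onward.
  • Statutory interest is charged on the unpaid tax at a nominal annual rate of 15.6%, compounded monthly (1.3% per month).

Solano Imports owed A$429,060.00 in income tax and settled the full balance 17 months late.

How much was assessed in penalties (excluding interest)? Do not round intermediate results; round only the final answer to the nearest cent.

A$138,371.85

Penalty, months 1–6: 6 × 1.25% × A$429,060.00 = A$32,179.50
Penalty, months 7–17: 11 × 2.25% × A$429,060.00 = A$106,192.35
Total penalty = A$32,179.50 + A$106,192.35 = A$138,371.85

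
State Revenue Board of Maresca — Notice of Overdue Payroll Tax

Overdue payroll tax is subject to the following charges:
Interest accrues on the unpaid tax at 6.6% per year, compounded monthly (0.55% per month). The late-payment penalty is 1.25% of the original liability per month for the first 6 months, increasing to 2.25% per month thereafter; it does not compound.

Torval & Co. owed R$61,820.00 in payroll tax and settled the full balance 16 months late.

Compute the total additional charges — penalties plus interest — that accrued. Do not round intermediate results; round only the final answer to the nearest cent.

Penalty, months 1–6: 6 × 1.25% × R$61,820.00 = R$4,636.50
Penalty, months 7–16: 10 × 2.25% × R$61,820.00 = R$13,909.50
Interest: R$61,820.00 × ((1 + 0.0055)^16 − 1) = R$61,820.00 × 0.0917249… = R$5,670.4307…
Penalties + interest = R$18,546.0000 + R$5,670.4307… = R$24,216.43

R$24,216.43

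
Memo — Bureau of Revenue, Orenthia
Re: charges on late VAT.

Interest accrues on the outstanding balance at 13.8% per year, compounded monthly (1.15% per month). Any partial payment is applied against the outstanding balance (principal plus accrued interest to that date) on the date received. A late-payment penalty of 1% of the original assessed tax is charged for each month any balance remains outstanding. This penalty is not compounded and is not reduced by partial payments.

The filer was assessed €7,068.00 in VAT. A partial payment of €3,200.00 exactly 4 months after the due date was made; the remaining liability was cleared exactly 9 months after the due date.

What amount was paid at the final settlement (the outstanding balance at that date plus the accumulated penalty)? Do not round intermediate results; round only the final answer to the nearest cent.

€5,081.95

Balance at month 4: €7,068.0000 × (1 + 0.0115)^4 = €7,398.7796…
After €3,200.00 payment: €7,398.7796… − €3,200.00 = €4,198.7796…
Balance at month 9: €4,198.7796… × (1 + 0.0115)^5 = €4,445.8265…
Penalty: 9 × 1% × €7,068.00 = €636.12
Final settlement = outstanding balance + penalty = €4,445.8265… + €636.12 = €5,081.95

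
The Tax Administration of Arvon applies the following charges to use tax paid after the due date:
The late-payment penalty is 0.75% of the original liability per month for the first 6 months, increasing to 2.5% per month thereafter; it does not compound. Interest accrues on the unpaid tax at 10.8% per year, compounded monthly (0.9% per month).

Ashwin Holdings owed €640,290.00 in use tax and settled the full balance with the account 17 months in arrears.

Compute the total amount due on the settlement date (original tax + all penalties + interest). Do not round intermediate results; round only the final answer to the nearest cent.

Penalty, months 1–6: 6 × 0.75% × €640,290.00 = €28,813.05
Penalty, months 7–17: 11 × 2.5% × €640,290.00 = €176,079.75
Interest: €640,290.00 × ((1 + 0.009)^17 − 1) = €640,290.00 × 0.1645277… = €105,345.4457…
Total = €640,290.00 + €204,892.8000 + €105,345.4457… = €950,528.25

€950,528.25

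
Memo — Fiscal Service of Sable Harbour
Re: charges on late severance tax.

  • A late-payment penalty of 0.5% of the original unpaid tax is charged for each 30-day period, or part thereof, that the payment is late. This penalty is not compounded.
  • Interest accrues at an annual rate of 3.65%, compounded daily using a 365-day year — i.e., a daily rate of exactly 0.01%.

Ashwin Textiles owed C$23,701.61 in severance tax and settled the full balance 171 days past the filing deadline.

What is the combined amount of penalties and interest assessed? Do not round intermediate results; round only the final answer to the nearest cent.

Penalty periods: ⌈171/30⌉ = 6; penalty = 6 × 0.5% × C$23,701.61 = C$711.05…
Interest: C$23,701.61 × ((1 + 0.0001)^171 − 1) = C$23,701.61 × 0.01724617… = C$408.7620…
Penalties + interest = C$711.0483 + C$408.7620… = C$1,119.81

C$1,119.81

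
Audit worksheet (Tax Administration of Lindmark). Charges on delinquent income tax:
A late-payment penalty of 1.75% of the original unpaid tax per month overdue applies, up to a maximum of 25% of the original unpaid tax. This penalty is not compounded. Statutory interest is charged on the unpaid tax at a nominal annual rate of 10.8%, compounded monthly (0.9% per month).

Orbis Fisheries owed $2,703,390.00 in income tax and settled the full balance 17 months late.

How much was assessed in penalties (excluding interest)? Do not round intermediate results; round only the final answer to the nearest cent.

Penalty (uncapped): 17 × 1.75% × $2,703,390.00 = $804,258.53…; cap = 25% × $2,703,390.00 = $675,847.50 → penalty = $675,847.50

$675,847.50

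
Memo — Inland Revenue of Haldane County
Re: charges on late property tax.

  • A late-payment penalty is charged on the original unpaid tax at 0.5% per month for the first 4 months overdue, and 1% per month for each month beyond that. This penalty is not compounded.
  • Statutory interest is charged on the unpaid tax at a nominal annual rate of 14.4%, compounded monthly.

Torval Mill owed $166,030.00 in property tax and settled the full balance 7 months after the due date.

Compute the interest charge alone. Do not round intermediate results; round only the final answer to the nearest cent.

Interest (14.4%/yr ÷ 12 = 1.2%/month): $166,030.00 × ((1 + 0.012)^7 − 1) = $14,458.7576…

$14,458.76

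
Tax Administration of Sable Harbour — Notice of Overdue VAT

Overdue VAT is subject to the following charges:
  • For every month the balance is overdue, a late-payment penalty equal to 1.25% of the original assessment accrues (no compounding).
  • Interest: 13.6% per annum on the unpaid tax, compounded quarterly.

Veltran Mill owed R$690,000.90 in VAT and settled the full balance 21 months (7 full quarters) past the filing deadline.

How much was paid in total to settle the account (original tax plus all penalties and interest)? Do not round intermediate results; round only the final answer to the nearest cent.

R$1,053,078.94

Late-payment penalty: 21 × 1.25% × R$690,000.90 = R$181,125.24…
Interest (13.6%/yr ÷ 4 = 3.4%/quarter): R$690,000.90 × ((1 + 0.034)^7 − 1) = R$181,952.8073…
Total = R$690,000.90 + R$181,125.2363… + R$181,952.8073… = R$1,053,078.94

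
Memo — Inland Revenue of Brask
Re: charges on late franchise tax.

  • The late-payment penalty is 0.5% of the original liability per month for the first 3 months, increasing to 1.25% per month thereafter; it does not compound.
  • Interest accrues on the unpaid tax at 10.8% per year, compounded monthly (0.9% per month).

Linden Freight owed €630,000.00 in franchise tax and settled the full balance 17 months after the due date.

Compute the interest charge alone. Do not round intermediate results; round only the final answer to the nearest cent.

€103,652.46

Interest: €630,000.00 × ((1 + 0.009)^17 − 1) = €630,000.00 × 0.1645277… = €103,652.4556…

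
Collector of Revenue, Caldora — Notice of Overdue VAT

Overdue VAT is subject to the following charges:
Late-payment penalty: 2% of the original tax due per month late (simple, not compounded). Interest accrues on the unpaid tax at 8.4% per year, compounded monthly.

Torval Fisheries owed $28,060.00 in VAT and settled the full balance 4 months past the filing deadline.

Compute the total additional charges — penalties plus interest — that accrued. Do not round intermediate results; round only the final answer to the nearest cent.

Late-payment penalty = 2% × $28,060.00 × 4 mo = $2,244.80
Interest (8.4%/yr ÷ 12 = 0.7%/month): $28,060.00 × ((1 + 0.007)^4 − 1) = $793.9682…
Penalties + interest = $2,244.8000 + $793.9682… = $3,038.77

$3,038.77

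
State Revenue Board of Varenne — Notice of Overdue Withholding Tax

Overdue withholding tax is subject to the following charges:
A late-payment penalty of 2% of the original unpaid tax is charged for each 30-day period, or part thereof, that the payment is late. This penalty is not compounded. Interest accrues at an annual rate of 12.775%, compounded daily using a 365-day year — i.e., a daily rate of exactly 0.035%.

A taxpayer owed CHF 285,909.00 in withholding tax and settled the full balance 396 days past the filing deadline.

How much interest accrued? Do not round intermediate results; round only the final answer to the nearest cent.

CHF 42,496.57

Interest: CHF 285,909.00 × ((1 + 0.00035)^396 − 1) = CHF 285,909.00 × 0.14863669… = CHF 42,496.5669…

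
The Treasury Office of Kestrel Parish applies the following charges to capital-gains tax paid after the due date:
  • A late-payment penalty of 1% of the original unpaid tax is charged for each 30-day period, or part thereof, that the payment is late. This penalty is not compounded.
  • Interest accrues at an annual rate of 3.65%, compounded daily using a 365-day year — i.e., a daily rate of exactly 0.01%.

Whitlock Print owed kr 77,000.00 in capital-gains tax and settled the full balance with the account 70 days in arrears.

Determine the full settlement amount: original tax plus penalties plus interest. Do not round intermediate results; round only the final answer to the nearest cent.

Penalty periods: ⌈70/30⌉ = 3; penalty = 3 × 1% × kr 77,000.00 = kr 2,310.00
Interest: kr 77,000.00 × ((1 + 0.0001)^70 − 1) = kr 77,000.00 × 0.00702420… = kr 540.8638…
Total = kr 77,000.00 + kr 2,310.0000 + kr 540.8638… = kr 79,850.86

kr 79,850.86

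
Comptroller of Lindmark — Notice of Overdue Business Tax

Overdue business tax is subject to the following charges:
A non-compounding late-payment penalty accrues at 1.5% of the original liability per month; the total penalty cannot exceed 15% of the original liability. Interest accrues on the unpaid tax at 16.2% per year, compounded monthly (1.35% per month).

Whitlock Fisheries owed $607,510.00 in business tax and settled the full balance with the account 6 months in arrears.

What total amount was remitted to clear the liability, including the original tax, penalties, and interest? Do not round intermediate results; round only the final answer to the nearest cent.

$713,085.19

Penalty: 6 × 1.5% × $607,510.00 = $54,675.90 (below the 15% cap of $91,126.50)
Interest: $607,510.00 × ((1 + 0.0135)^6 − 1) = $607,510.00 × 0.0837835… = $50,899.2888…
Total = $607,510.00 + $54,675.9000 + $50,899.2888… = $713,085.19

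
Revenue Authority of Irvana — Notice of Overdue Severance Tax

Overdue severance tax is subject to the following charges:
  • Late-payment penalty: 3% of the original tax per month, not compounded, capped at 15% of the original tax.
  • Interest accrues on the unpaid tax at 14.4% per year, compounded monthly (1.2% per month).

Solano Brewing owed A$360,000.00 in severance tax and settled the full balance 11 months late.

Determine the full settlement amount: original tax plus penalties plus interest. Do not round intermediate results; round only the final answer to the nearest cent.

Penalty (uncapped): 11 × 3% × A$360,000.00 = A$118,800.00; cap = 15% × A$360,000.00 = A$54,000.00 → penalty = A$54,000.00
Interest: A$360,000.00 × ((1 + 0.012)^11 − 1) = A$360,000.00 × 0.1402121… = A$50,476.3485…
Total = A$360,000.00 + A$54,000.0000 + A$50,476.3485… = A$464,476.35

A$464,476.35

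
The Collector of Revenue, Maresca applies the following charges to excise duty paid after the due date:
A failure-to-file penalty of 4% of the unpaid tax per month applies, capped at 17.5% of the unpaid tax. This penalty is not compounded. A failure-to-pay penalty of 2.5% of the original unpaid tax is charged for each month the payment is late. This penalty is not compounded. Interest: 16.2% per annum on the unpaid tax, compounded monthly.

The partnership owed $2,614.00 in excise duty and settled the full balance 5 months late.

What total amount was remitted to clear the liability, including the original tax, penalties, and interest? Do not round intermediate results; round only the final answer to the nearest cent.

$3,579.47

Failure-to-file: 5 × 4% × $2,614.00 = $522.80, capped at 17.5% × $2,614.00 = $457.45
Failure-to-pay penalty: 5 × 2.5% × $2,614.00 = $326.75
Interest (16.2%/yr ÷ 12 = 1.35%/month): $2,614.00 × ((1 + 0.0135)^5 − 1) = $181.2738…
Total = $2,614.00 + $784.2000 + $181.2738… = $3,579.47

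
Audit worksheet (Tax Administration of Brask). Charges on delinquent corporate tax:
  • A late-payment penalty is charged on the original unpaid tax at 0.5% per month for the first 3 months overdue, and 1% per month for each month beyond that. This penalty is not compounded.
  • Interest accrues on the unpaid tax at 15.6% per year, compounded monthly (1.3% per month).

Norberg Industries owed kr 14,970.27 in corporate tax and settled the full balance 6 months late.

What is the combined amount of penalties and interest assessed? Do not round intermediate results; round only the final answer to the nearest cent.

kr 1,879.96

Penalty, months 1–3: 3 × 0.5% × kr 14,970.27 = kr 224.55…
Penalty, months 4–6: 3 × 1% × kr 14,970.27 = kr 449.11…
Interest: kr 14,970.27 × ((1 + 0.013)^6 − 1) = kr 14,970.27 × 0.0805794… = kr 1,206.2949…
Penalties + interest = kr 673.6622… + kr 1,206.2949… = kr 1,879.96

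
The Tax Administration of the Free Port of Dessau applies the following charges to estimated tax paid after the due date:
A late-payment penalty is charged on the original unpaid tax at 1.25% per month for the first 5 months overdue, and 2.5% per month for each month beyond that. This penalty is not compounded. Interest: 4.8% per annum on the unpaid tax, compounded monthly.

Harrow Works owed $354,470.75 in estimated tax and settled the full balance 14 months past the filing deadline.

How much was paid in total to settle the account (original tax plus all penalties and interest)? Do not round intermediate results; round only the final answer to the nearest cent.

Penalty, months 1–5: 5 × 1.25% × $354,470.75 = $22,154.42…
Penalty, months 6–14: 9 × 2.5% × $354,470.75 = $79,755.92…
Interest (4.8%/yr ÷ 12 = 0.4%/month): $354,470.75 × ((1 + 0.004)^14 − 1) = $20,374.8207…
Total = $354,470.75 + $101,910.3406… + $20,374.8207… = $476,755.91

$476,755.91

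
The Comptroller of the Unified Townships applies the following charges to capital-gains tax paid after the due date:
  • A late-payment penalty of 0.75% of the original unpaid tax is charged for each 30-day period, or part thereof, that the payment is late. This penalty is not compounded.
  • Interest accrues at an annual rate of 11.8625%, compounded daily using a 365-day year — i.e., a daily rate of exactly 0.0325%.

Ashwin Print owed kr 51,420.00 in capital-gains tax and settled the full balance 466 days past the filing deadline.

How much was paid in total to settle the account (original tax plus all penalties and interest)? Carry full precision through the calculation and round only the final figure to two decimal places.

kr 65,997.13

Penalty periods: ⌈466/30⌉ = 16; penalty = 16 × 0.75% × kr 51,420.00 = kr 6,170.40
Interest: kr 51,420.00 × ((1 + 0.000325)^466 − 1) = kr 51,420.00 × 0.16349150… = kr 8,406.7327…
Total = kr 51,420.00 + kr 6,170.4000 + kr 8,406.7327… = kr 65,997.13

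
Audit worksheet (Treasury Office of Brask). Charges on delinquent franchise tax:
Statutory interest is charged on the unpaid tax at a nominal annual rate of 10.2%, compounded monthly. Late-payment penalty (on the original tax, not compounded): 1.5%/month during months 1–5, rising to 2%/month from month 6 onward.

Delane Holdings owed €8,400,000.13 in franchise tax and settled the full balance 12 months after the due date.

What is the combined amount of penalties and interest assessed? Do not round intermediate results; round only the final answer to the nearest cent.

€2,704,012.35

Penalty, months 1–5: 5 × 1.5% × €8,400,000.13 = €630,000.01…
Penalty, months 6–12: 7 × 2% × €8,400,000.13 = €1,176,000.02…
Interest (10.2%/yr ÷ 12 = 0.85%/month): €8,400,000.13 × ((1 + 0.0085)^12 − 1) = €898,012.3201…
Penalties + interest = €1,806,000.0280… + €898,012.3201… = €2,704,012.35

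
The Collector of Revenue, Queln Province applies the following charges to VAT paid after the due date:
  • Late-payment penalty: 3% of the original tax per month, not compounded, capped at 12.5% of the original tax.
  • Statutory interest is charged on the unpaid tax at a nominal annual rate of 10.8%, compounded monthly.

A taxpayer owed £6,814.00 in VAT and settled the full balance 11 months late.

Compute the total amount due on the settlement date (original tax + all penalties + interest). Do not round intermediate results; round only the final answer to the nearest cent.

£8,371.53

Penalty (uncapped): 11 × 3% × £6,814.00 = £2,248.62; cap = 12.5% × £6,814.00 = £851.75 → penalty = £851.75
Interest (10.8%/yr ÷ 12 = 0.9%/month): £6,814.00 × ((1 + 0.009)^11 − 1) = £705.7769…
Total = £6,814.00 + £851.7500 + £705.7769… = £8,371.53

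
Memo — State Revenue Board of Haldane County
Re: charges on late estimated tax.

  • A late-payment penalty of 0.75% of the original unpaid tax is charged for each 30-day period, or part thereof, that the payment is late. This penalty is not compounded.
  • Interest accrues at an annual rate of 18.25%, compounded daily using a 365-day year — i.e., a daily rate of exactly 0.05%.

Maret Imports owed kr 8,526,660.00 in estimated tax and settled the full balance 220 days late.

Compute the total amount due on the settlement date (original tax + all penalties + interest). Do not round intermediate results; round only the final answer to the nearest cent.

kr 10,029,461.51

Penalty periods: ⌈220/30⌉ = 8; penalty = 8 × 0.75% × kr 8,526,660.00 = kr 511,599.60
Interest: kr 8,526,660.00 × ((1 + 0.0005)^220 − 1) = kr 8,526,660.00 × 0.11624738… = kr 991,201.9147…
Total = kr 8,526,660.00 + kr 511,599.6000 + kr 991,201.9147… = kr 10,029,461.51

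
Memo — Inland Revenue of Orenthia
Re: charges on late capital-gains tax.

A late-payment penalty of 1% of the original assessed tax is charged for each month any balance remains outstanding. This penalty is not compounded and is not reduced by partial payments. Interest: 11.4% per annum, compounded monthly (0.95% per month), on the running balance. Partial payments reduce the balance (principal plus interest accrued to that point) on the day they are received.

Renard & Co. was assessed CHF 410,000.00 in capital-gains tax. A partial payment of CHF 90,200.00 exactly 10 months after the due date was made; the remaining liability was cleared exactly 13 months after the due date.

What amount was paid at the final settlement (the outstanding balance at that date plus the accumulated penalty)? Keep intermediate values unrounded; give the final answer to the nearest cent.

CHF 424,128.96

Balance at month 10: CHF 410,000.0000 × (1 + 0.0095)^10 = CHF 450,658.0047…
After CHF 90,200.00 payment: CHF 450,658.0047… − CHF 90,200.00 = CHF 360,458.0047…
Balance at month 13: CHF 360,458.0047… × (1 + 0.0095)^3 = CHF 370,828.9609…
Penalty: 13 × 1% × CHF 410,000.00 = CHF 53,300.00
Final settlement = outstanding balance + penalty = CHF 370,828.9609… + CHF 53,300.00 = CHF 424,128.96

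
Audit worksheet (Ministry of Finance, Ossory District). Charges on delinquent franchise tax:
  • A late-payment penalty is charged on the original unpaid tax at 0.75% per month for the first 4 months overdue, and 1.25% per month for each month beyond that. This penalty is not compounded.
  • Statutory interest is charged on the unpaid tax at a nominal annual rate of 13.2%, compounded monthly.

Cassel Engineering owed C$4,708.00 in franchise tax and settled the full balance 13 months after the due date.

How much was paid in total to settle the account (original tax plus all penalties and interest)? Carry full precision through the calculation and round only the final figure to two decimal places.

Penalty, months 1–4: 4 × 0.75% × C$4,708.00 = C$141.24
Penalty, months 5–13: 9 × 1.25% × C$4,708.00 = C$529.65
Interest (13.2%/yr ÷ 12 = 1.1%/month): C$4,708.00 × ((1 + 0.011)^13 − 1) = C$719.5206…
Total = C$4,708.00 + C$670.8900 + C$719.5206… = C$6,098.41

C$6,098.41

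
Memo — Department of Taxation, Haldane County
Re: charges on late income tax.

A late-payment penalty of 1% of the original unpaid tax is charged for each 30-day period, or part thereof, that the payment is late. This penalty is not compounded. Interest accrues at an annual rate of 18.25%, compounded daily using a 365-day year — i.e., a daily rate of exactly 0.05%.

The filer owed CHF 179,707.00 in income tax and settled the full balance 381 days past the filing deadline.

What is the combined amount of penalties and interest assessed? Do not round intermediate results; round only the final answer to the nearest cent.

CHF 61,063.86

Penalty periods: ⌈381/30⌉ = 13; penalty = 13 × 1% × CHF 179,707.00 = CHF 23,361.91
Interest: CHF 179,707.00 × ((1 + 0.0005)^381 − 1) = CHF 179,707.00 × 0.20979677… = CHF 37,701.9490…
Penalties + interest = CHF 23,361.9100 + CHF 37,701.9490… = CHF 61,063.86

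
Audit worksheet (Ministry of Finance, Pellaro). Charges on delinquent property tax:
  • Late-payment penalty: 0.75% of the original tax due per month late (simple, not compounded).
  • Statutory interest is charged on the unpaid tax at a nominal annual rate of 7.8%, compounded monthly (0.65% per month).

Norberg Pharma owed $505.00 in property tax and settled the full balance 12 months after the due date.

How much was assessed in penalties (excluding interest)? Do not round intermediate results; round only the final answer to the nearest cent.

Late-payment penalty: 12 × 0.75% × $505.00 = $45.45

$45.45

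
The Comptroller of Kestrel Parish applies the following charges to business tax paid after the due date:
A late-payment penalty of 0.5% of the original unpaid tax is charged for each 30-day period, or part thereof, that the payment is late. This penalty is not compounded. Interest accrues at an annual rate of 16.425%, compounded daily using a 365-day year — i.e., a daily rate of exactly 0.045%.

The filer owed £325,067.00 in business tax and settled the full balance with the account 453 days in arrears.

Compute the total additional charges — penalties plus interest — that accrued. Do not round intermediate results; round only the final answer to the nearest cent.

£99,489.36

Penalty periods: ⌈453/30⌉ = 16; penalty = 16 × 0.5% × £325,067.00 = £26,005.36
Interest: £325,067.00 × ((1 + 0.00045)^453 − 1) = £325,067.00 × 0.22605800… = £73,483.9970…
Penalties + interest = £26,005.3600 + £73,483.9970… = £99,489.36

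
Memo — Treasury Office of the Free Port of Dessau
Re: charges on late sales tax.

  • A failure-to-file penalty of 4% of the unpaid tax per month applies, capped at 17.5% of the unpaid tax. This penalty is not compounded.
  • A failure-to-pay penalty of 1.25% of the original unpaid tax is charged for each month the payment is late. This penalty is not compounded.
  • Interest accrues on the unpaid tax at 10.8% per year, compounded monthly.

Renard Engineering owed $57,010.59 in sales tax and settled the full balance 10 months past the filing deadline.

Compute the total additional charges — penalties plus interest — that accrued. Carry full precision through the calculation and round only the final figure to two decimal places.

Failure-to-file: 10 × 4% × $57,010.59 = $22,804.24…, capped at 17.5% × $57,010.59 = $9,976.85…
Failure-to-pay penalty: 10 × 1.25% × $57,010.59 = $7,126.32…
Interest (10.8%/yr ÷ 12 = 0.9%/month): $57,010.59 × ((1 + 0.009)^10 − 1) = $5,343.8234…
Penalties + interest = $17,103.1770 + $5,343.8234… = $22,447.00

$22,447.00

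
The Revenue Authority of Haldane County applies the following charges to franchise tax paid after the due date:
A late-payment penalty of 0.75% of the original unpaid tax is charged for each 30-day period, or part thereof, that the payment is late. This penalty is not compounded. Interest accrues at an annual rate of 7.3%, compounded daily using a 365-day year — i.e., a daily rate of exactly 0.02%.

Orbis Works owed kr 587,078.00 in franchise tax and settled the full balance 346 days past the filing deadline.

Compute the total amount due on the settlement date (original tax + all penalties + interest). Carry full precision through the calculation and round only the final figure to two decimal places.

kr 681,975.11

Penalty periods: ⌈346/30⌉ = 12; penalty = 12 × 0.75% × kr 587,078.00 = kr 52,837.02
Interest: kr 587,078.00 × ((1 + 0.0002)^346 − 1) = kr 587,078.00 × 0.07164310… = kr 42,060.0896…
Total = kr 587,078.00 + kr 52,837.0200 + kr 42,060.0896… = kr 681,975.11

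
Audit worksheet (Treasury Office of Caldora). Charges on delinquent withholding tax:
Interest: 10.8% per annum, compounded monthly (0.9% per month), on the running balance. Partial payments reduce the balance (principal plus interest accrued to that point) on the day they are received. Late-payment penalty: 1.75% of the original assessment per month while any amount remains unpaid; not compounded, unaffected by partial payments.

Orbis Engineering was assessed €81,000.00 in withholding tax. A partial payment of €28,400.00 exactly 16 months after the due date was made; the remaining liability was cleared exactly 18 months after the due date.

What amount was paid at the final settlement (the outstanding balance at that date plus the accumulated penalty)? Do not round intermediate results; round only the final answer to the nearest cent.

Balance at month 16: €81,000.0000 × (1 + 0.009)^16 = €93,485.3759…
After €28,400.00 payment: €93,485.3759… − €28,400.00 = €65,085.3759…
Balance at month 18: €65,085.3759… × (1 + 0.009)^2 = €66,262.1846…
Penalty: 18 × 1.75% × €81,000.00 = €25,515.00
Final settlement = outstanding balance + penalty = €66,262.1846… + €25,515.00 = €91,777.18

€91,777.18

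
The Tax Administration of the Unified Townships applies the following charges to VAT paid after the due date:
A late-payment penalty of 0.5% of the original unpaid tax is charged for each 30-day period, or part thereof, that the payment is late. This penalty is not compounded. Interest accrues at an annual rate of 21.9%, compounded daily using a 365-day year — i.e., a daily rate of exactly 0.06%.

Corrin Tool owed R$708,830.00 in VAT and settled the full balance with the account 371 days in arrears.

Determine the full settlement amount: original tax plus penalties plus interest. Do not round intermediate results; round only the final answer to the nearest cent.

R$931,570.86

Penalty periods: ⌈371/30⌉ = 13; penalty = 13 × 0.5% × R$708,830.00 = R$46,073.95
Interest: R$708,830.00 × ((1 + 0.0006)^371 − 1) = R$708,830.00 × 0.24923735… = R$176,666.9122…
Total = R$708,830.00 + R$46,073.9500 + R$176,666.9122… = R$931,570.86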